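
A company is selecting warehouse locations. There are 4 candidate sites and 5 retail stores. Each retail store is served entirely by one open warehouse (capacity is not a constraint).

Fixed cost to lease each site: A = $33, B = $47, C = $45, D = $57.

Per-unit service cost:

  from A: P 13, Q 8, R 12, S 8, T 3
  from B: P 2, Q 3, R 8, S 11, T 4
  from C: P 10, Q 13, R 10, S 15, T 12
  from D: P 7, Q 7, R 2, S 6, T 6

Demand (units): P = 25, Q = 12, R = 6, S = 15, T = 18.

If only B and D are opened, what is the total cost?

Total cost: 364

Each retail store is assigned to its cheapest site among the open ones.
{B, D}: P→B 2·25=50, Q→B 3·12=36, R→D 2·6=12, S→D 6·15=90, T→B 4·18=72. Service 260; fixed 104; total 364.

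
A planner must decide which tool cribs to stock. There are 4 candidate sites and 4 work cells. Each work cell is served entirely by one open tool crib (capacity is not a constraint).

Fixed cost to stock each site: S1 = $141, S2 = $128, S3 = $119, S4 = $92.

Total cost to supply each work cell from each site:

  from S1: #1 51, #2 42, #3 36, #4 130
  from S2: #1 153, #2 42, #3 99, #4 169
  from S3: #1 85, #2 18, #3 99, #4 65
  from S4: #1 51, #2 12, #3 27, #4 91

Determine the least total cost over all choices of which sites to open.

Minimum total cost: 273

For any fixed open set, each work cell goes to its cheapest open site; total = fixed + service.
{S4}: #1→S4 51, #2→S4 12, #3→S4 27, #4→S4 91. Service 181; fixed 92; total 273.
{S3, S4}: service 155 + fixed 211 = 366
{S3}: #1→S3 85, #2→S3 18, #3→S3 99, #4→S3 65. Service 267; fixed 119; total 386.
{S1, S2, S3, S4}: service 155 + fixed 480 = 635
(All 15 nonempty subsets were checked; S4 only is lowest.)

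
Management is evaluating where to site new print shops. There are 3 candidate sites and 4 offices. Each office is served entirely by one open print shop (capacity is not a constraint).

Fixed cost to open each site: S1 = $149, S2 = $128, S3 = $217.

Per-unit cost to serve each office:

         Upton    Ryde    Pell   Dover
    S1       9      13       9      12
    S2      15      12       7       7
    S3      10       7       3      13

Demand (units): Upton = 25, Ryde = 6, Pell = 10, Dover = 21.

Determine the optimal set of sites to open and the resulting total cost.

Open S1 and S2; minimum total cost 791.

For any fixed open set, each office goes to its cheapest open site; total = fixed + service.
{S1, S2}: Upton→S1 9·25=225, Ryde→S2 12·6=72, Pell→S2 7·10=70, Dover→S2 7·21=147. Service 514; fixed 277; total 791.
{S2}: Upton→S2 15·25=375, Ryde→S2 12·6=72, Pell→S2 7·10=70, Dover→S2 7·21=147. Service 664; fixed 128; total 792.
{S1}: service 645 + fixed 149 = 794
{S1, S2, S3}: Upton→S1 9·25=225, Ryde→S3 7·6=42, Pell→S3 3·10=30, Dover→S2 7·21=147. Service 444; fixed 494; total 938.
No other subset beats 791.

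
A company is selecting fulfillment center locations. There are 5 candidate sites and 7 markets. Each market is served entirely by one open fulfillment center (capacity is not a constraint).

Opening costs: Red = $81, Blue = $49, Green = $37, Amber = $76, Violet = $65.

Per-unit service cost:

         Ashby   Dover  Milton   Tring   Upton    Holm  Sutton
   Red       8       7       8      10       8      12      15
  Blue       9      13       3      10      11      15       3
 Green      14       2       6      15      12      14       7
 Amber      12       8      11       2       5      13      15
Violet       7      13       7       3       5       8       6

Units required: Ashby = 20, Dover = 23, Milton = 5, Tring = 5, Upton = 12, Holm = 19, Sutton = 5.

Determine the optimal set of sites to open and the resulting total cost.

For any fixed open set, each market goes to its cheapest open site; total = fixed + service.
{Green, Violet}: Ashby→Violet 7·20=140, Dover→Green 2·23=46, Milton→Green 6·5=30, Tring→Violet 3·5=15, Upton→Violet 5·12=60, Holm→Violet 8·19=152, Sutton→Violet 6·5=30. Service 473; fixed 102; total 575.
{Blue, Green, Violet}: service 443 + fixed 151 = 594
{Green, Amber, Violet}: service 468 + fixed 178 = 646
{Red, Blue, Green, Amber, Violet}: Ashby→Violet 7·20=140, Dover→Green 2·23=46, Milton→Blue 3·5=15, Tring→Amber 2·5=10, Upton→Amber 5·12=60, Holm→Violet 8·19=152, Sutton→Blue 3·5=15. Service 438; fixed 308; total 746.
No other subset beats 575.

Open Green and Violet; minimum total cost 575.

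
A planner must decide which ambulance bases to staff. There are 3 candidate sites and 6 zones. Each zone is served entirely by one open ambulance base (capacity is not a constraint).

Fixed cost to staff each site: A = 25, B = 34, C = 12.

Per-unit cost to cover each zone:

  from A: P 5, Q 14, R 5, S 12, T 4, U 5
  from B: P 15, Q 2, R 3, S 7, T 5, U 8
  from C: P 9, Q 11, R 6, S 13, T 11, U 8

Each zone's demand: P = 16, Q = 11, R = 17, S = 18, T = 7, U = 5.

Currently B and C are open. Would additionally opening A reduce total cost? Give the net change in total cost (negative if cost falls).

Current service cost with {B, C}: 418.
Adding A: each zone re-picks its cheapest; new service cost 332, saving 86.
Extra fixed cost: 25. Net change = 25 − 86 = -61.
(Totals: 464 → 403.)

Yes — net change −61 (cost falls by 61).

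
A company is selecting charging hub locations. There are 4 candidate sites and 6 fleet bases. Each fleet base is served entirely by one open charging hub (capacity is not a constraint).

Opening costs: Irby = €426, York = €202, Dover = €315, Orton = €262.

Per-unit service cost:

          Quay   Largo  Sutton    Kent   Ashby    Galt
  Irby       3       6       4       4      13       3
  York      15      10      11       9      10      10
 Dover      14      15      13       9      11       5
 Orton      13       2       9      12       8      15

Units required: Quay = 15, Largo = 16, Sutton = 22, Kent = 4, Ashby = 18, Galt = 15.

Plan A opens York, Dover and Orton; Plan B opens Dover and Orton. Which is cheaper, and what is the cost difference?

Plan B is cheaper by 202.

Plan A: {York, Dover, Orton}: Quay→Orton 13·15=195, Largo→Orton 2·16=32, Sutton→Orton 9·22=198, Kent→York 9·4=36, Ashby→Orton 8·18=144, Galt→Dover 5·15=75. Service 680; fixed 779; total 1459.
Plan B: {Dover, Orton}: Quay→Orton 13·15=195, Largo→Orton 2·16=32, Sutton→Orton 9·22=198, Kent→Dover 9·4=36, Ashby→Orton 8·18=144, Galt→Dover 5·15=75. Service 680; fixed 577; total 1257.
Difference: |1459 − 1257| = 202.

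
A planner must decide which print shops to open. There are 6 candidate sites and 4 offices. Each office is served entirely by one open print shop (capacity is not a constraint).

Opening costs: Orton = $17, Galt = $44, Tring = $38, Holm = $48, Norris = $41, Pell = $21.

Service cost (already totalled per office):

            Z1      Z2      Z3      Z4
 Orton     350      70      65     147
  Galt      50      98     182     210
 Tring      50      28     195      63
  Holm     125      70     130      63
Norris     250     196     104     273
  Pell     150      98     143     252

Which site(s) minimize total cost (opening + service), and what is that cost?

Open Orton and Tring; minimum total cost 261.

For any fixed open set, each office goes to its cheapest open site; total = fixed + service.
{Orton, Tring}: Z1→Tring 50, Z2→Tring 28, Z3→Orton 65, Z4→Tring 63. Service 206; fixed 55; total 261.
{Orton, Tring, Pell}: Z1→Tring 50, Z2→Tring 28, Z3→Orton 65, Z4→Tring 63. Service 206; fixed 76; total 282.
{Orton, Tring, Norris}: Z1→Tring 50, Z2→Tring 28, Z3→Orton 65, Z4→Tring 63. Service 206; fixed 96; total 302.
{Orton, Galt, Tring, Holm, Norris, Pell}: Z1→Galt 50, Z2→Tring 28, Z3→Orton 65, Z4→Tring 63. Service 206; fixed 209; total 415.
No other subset beats 261.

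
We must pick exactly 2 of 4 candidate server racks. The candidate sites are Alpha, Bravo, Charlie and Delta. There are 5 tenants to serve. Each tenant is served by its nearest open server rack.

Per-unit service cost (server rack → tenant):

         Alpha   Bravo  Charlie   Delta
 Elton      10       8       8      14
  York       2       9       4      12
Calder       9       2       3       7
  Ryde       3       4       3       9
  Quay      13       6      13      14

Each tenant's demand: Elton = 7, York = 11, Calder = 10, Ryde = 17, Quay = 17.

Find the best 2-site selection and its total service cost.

Choose Alpha and Bravo; total service cost 251.

With exactly 2 open, each tenant uses its cheapest among the chosen.
{Alpha, Bravo}: Elton→Bravo 8·7=56, York→Alpha 2·11=22, Calder→Bravo 2·10=20, Ryde→Alpha 3·17=51, Quay→Bravo 6·17=102. Service cost 251.
{Bravo, Charlie}: service cost 273
{Bravo, Delta}: service cost 345
Among all 6 size-2 choices, {Alpha, Bravo} is lowest.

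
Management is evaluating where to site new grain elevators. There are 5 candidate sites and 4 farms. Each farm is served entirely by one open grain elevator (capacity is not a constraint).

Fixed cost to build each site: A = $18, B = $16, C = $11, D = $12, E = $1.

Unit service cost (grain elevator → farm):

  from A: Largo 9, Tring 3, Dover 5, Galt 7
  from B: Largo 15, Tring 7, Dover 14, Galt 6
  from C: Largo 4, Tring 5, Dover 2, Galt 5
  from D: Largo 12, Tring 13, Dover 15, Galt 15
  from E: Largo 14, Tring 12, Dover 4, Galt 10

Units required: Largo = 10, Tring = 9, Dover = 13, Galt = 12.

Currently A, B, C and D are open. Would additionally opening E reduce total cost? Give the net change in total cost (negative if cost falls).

No — net change +1 (cost rises by 1).

Current service cost with {A, B, C, D}: 153.
Adding E: each farm re-picks its cheapest; new service cost 153, saving 0.
Extra fixed cost: 1. Net change = 1 − 0 = 1.
(Totals: 210 → 211.)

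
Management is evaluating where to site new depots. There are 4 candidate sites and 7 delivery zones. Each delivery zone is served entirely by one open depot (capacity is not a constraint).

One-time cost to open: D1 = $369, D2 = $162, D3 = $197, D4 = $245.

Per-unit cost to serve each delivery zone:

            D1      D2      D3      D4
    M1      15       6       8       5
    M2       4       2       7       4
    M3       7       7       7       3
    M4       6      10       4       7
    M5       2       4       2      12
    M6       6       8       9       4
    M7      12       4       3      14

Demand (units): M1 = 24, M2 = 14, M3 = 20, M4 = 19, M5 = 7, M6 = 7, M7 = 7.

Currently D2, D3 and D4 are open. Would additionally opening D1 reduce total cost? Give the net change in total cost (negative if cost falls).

Current service cost with {D2, D3, D4}: 347.
Adding D1: each delivery zone re-picks its cheapest; new service cost 347, saving 0.
Extra fixed cost: 369. Net change = 369 − 0 = 369.
(Totals: 951 → 1320.)

No — net change +369 (cost rises by 369).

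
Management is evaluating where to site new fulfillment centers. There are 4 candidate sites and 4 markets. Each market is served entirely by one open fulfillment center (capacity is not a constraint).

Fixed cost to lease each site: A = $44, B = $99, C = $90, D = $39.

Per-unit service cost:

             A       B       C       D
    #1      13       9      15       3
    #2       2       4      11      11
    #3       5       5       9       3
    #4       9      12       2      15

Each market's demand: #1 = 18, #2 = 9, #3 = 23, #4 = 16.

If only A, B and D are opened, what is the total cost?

Total cost: 467

Each market is assigned to its cheapest site among the open ones.
{A, B, D}: #1→D 3·18=54, #2→A 2·9=18, #3→D 3·23=69, #4→A 9·16=144. Service 285; fixed 182; total 467.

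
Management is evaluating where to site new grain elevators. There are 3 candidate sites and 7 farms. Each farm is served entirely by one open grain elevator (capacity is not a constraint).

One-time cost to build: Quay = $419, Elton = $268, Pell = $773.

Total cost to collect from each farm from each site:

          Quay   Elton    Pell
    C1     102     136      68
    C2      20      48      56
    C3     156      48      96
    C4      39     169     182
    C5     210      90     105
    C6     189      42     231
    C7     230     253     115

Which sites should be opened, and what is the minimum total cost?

Open Elton only; minimum total cost 1054.

For any fixed open set, each farm goes to its cheapest open site; total = fixed + service.
{Elton}: C1→Elton 136, C2→Elton 48, C3→Elton 48, C4→Elton 169, C5→Elton 90, C6→Elton 42, C7→Elton 253. Service 786; fixed 268; total 1054.
{Quay, Elton}: service 571 + fixed 687 = 1258
{Quay}: C1→Quay 102, C2→Quay 20, C3→Quay 156, C4→Quay 39, C5→Quay 210, C6→Quay 189, C7→Quay 230. Service 946; fixed 419; total 1365.
{Quay, Elton, Pell}: service 422 + fixed 1460 = 1882
No other subset beats 1054.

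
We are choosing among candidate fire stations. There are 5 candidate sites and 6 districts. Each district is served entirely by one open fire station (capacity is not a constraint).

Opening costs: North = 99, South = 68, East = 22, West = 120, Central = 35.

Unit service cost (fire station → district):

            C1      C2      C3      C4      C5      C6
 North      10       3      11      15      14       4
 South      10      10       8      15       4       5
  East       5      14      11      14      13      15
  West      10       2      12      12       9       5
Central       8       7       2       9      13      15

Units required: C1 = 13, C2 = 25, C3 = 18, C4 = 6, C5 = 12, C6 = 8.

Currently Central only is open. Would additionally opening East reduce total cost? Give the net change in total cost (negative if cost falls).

Yes — net change −17 (cost falls by 17).

Current service cost with {Central}: 645.
Adding East: each district re-picks its cheapest; new service cost 606, saving 39.
Extra fixed cost: 22. Net change = 22 − 39 = -17.
(Totals: 680 → 663.)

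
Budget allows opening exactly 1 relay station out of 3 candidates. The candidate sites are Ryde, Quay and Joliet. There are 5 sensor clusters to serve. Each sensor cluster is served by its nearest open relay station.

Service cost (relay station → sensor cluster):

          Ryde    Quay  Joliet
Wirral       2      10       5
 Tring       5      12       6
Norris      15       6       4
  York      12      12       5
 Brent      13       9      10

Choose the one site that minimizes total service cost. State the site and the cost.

With exactly 1 open, each sensor cluster uses its cheapest among the chosen.
{Joliet}: Wirral→Joliet 5, Tring→Joliet 6, Norris→Joliet 4, York→Joliet 5, Brent→Joliet 10. Service cost 30.
{Ryde}: service cost 47
{Quay}: service cost 49
Among all 3 size-1 choices, {Joliet} is lowest.

Choose Joliet only; total service cost 30.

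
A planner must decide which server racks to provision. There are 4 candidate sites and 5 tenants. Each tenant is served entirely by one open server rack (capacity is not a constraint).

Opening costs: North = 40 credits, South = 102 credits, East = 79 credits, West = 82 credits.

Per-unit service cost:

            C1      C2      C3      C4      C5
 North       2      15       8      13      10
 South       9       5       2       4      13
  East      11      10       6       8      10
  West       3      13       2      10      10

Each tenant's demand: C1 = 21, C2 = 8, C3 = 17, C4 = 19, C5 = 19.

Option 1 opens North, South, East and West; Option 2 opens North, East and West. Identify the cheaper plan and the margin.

Option 1: {North, South, East, West}: C1→North 2·21=42, C2→South 5·8=40, C3→South 2·17=34, C4→South 4·19=76, C5→North 10·19=190. Service 382; fixed 303; total 685.
Option 2: {North, East, West}: C1→North 2·21=42, C2→East 10·8=80, C3→West 2·17=34, C4→East 8·19=152, C5→North 10·19=190. Service 498; fixed 201; total 699.
Difference: |685 − 699| = 14.

Option 1 is cheaper by 14.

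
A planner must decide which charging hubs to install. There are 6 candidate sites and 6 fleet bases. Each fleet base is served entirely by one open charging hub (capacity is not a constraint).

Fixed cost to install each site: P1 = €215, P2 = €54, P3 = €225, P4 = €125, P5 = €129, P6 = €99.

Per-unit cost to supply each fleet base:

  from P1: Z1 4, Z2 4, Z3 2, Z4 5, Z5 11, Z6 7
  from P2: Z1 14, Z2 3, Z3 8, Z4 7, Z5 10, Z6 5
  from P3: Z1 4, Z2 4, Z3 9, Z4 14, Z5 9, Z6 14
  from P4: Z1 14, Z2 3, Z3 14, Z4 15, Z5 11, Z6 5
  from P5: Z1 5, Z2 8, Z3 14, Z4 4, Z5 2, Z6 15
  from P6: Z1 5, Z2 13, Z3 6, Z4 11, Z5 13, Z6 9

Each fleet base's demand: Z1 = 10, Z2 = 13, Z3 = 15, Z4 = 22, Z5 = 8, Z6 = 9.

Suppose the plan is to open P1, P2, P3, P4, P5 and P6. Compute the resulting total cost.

Total cost: 1105

Each fleet base is assigned to its cheapest site among the open ones.
{P1, P2, P3, P4, P5, P6}: Z1→P1 4·10=40, Z2→P2 3·13=39, Z3→P1 2·15=30, Z4→P5 4·22=88, Z5→P5 2·8=16, Z6→P2 5·9=45. Service 258; fixed 847; total 1105.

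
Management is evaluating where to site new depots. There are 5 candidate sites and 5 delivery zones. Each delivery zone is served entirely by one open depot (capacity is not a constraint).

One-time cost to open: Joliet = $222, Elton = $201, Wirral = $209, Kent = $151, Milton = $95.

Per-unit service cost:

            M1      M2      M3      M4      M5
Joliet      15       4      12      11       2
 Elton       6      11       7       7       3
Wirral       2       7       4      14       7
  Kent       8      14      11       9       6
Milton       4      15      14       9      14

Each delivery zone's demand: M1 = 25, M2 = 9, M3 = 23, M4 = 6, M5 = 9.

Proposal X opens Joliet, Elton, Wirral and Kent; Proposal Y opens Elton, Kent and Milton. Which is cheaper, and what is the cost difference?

Proposal X: {Joliet, Elton, Wirral, Kent}: M1→Wirral 2·25=50, M2→Joliet 4·9=36, M3→Wirral 4·23=92, M4→Elton 7·6=42, M5→Joliet 2·9=18. Service 238; fixed 783; total 1021.
Proposal Y: {Elton, Kent, Milton}: M1→Milton 4·25=100, M2→Elton 11·9=99, M3→Elton 7·23=161, M4→Elton 7·6=42, M5→Elton 3·9=27. Service 429; fixed 447; total 876.
Difference: |1021 − 876| = 145.

Proposal Y is cheaper by 145.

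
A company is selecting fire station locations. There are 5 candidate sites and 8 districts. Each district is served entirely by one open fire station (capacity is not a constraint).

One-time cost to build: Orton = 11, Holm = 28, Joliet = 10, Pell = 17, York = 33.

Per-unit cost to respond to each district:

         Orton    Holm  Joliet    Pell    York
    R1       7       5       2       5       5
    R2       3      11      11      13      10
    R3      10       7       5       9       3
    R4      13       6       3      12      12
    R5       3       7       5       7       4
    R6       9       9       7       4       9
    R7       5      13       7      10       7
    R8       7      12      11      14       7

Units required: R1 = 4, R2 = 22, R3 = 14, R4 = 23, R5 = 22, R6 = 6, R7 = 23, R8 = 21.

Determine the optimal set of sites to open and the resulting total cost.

For any fixed open set, each district goes to its cheapest open site; total = fixed + service.
{Orton, Joliet, Pell}: R1→Joliet 2·4=8, R2→Orton 3·22=66, R3→Joliet 5·14=70, R4→Joliet 3·23=69, R5→Orton 3·22=66, R6→Pell 4·6=24, R7→Orton 5·23=115, R8→Orton 7·21=147. Service 565; fixed 38; total 603.
{Orton, Joliet}: service 583 + fixed 21 = 604
{Orton, Joliet, Pell, York}: service 537 + fixed 71 = 608
{Orton, Holm, Joliet, Pell, York}: service 537 + fixed 99 = 636
No other subset beats 603.

Open Orton, Joliet and Pell; minimum total cost 603.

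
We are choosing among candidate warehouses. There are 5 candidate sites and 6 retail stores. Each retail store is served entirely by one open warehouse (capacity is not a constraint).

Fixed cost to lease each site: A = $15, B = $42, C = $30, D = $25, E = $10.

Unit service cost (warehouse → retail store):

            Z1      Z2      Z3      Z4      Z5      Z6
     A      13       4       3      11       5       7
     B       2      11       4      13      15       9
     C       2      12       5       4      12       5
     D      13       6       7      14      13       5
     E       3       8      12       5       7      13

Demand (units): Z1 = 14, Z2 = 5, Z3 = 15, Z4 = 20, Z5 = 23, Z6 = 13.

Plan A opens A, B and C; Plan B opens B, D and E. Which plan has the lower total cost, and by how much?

Plan A: {A, B, C}: Z1→B 2·14=28, Z2→A 4·5=20, Z3→A 3·15=45, Z4→C 4·20=80, Z5→A 5·23=115, Z6→C 5·13=65. Service 353; fixed 87; total 440.
Plan B: {B, D, E}: Z1→B 2·14=28, Z2→D 6·5=30, Z3→B 4·15=60, Z4→E 5·20=100, Z5→E 7·23=161, Z6→D 5·13=65. Service 444; fixed 77; total 521.
Difference: |440 − 521| = 81.

Plan A is cheaper by 81.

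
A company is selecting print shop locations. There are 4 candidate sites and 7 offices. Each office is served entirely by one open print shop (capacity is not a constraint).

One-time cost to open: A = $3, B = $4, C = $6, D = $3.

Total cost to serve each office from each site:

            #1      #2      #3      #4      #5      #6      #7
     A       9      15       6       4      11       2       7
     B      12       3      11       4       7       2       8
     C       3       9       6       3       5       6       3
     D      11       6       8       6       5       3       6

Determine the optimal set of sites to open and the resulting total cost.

Open B and C; minimum total cost 35.

For any fixed open set, each office goes to its cheapest open site; total = fixed + service.
{B, C}: #1→C 3, #2→B 3, #3→C 6, #4→C 3, #5→C 5, #6→B 2, #7→C 3. Service 25; fixed 10; total 35.
{A, B, C}: service 25 + fixed 13 = 38
{B, C, D}: service 25 + fixed 13 = 38
{A, B, C, D}: #1→C 3, #2→B 3, #3→A 6, #4→C 3, #5→C 5, #6→A 2, #7→C 3. Service 25; fixed 16; total 41.
No other subset beats 35.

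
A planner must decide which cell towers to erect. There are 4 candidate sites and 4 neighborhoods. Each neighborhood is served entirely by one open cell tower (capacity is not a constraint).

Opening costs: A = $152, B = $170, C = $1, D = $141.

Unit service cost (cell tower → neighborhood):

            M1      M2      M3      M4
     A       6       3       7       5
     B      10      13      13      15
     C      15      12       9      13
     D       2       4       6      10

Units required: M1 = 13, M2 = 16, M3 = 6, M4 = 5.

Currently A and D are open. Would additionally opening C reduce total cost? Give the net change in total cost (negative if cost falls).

No — net change +1 (cost rises by 1).

Current service cost with {A, D}: 135.
Adding C: each neighborhood re-picks its cheapest; new service cost 135, saving 0.
Extra fixed cost: 1. Net change = 1 − 0 = 1.
(Totals: 428 → 429.)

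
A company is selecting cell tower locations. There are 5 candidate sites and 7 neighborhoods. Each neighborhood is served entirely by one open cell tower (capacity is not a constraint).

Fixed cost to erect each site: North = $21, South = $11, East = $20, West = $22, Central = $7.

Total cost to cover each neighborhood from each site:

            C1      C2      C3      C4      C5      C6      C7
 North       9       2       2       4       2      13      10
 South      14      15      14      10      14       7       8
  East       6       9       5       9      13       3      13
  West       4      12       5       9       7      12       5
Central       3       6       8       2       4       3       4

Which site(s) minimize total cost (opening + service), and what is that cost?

For any fixed open set, each neighborhood goes to its cheapest open site; total = fixed + service.
{Central}: C1→Central 3, C2→Central 6, C3→Central 8, C4→Central 2, C5→Central 4, C6→Central 3, C7→Central 4. Service 30; fixed 7; total 37.
{North, Central}: C1→Central 3, C2→North 2, C3→North 2, C4→Central 2, C5→North 2, C6→Central 3, C7→Central 4. Service 18; fixed 28; total 46.
{South, Central}: service 30 + fixed 18 = 48
{North, South, East, West, Central}: service 18 + fixed 81 = 99
No other subset beats 37.

Open Central only; minimum total cost 37.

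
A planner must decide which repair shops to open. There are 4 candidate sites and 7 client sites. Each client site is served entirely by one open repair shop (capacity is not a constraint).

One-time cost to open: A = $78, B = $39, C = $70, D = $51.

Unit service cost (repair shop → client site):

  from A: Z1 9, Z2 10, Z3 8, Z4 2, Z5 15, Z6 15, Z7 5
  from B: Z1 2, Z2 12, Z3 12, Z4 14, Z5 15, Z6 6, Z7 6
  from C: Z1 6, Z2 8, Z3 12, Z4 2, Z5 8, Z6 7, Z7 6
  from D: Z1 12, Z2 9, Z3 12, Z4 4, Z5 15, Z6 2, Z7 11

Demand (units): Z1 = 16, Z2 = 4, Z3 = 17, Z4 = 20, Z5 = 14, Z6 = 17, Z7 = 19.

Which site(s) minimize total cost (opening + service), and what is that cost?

Open A, B, C and D; minimum total cost 719.

For any fixed open set, each client site goes to its cheapest open site; total = fixed + service.
{A, B, C, D}: Z1→B 2·16=32, Z2→C 8·4=32, Z3→A 8·17=136, Z4→A 2·20=40, Z5→C 8·14=112, Z6→D 2·17=34, Z7→A 5·19=95. Service 481; fixed 238; total 719.
{B, C, D}: service 568 + fixed 160 = 728
{A, B, C}: service 549 + fixed 187 = 736
{B}: Z1→B 2·16=32, Z2→B 12·4=48, Z3→B 12·17=204, Z4→B 14·20=280, Z5→B 15·14=210, Z6→B 6·17=102, Z7→B 6·19=114. Service 990; fixed 39; total 1029.
(All 15 nonempty subsets were checked; A, B, C and D is lowest.)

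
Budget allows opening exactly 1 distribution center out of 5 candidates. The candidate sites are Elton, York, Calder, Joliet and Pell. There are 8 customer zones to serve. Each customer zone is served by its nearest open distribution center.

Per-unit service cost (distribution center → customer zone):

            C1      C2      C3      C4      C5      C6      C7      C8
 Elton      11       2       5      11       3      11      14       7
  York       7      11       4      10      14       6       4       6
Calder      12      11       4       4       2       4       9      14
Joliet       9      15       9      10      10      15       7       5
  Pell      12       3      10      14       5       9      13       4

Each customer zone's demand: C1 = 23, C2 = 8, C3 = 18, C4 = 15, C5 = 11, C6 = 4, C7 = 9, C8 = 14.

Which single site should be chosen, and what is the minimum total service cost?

With exactly 1 open, each customer zone uses its cheapest among the chosen.
{York}: C1→York 7·23=161, C2→York 11·8=88, C3→York 4·18=72, C4→York 10·15=150, C5→York 14·11=154, C6→York 6·4=24, C7→York 4·9=36, C8→York 6·14=84. Service cost 769.
{Calder}: service cost 811
{Elton}: service cost 825
Among all 5 size-1 choices, {York} is lowest.

Choose York only; total service cost 769.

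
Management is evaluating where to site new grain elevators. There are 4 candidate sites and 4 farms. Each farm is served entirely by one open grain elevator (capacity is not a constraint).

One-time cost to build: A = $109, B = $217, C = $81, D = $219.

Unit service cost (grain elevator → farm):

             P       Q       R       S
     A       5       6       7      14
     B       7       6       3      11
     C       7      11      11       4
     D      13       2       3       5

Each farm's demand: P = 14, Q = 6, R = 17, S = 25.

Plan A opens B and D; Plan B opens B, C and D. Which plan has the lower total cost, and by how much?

Plan A is cheaper by 56.

Plan A: {B, D}: P→B 7·14=98, Q→D 2·6=12, R→B 3·17=51, S→D 5·25=125. Service 286; fixed 436; total 722.
Plan B: {B, C, D}: P→B 7·14=98, Q→D 2·6=12, R→B 3·17=51, S→C 4·25=100. Service 261; fixed 517; total 778.
Difference: |722 − 778| = 56.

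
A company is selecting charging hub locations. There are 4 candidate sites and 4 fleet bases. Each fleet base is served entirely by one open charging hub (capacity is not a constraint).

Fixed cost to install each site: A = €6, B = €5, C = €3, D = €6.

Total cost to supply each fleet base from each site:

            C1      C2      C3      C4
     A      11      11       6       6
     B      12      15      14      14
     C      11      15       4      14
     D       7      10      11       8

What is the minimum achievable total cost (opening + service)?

For any fixed open set, each fleet base goes to its cheapest open site; total = fixed + service.
{C, D}: C1→D 7, C2→D 10, C3→C 4, C4→D 8. Service 29; fixed 9; total 38.
{A}: service 34 + fixed 6 = 40
{A, C}: service 32 + fixed 9 = 41
{A, B, C, D}: service 27 + fixed 20 = 47
(All 15 nonempty subsets were checked; C and D is lowest.)

Minimum total cost: 38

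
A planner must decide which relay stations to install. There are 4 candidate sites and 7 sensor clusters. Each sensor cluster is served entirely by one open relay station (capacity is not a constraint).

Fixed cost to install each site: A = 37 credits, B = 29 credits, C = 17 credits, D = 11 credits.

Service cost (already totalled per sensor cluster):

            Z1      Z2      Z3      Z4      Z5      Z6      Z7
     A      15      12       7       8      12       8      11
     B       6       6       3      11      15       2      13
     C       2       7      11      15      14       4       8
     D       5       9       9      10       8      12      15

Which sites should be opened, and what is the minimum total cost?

For any fixed open set, each sensor cluster goes to its cheapest open site; total = fixed + service.
{C, D}: Z1→C 2, Z2→C 7, Z3→D 9, Z4→D 10, Z5→D 8, Z6→C 4, Z7→C 8. Service 48; fixed 28; total 76.
{C}: Z1→C 2, Z2→C 7, Z3→C 11, Z4→C 15, Z5→C 14, Z6→C 4, Z7→C 8. Service 61; fixed 17; total 78.
{D}: Z1→D 5, Z2→D 9, Z3→D 9, Z4→D 10, Z5→D 8, Z6→D 12, Z7→D 15. Service 68; fixed 11; total 79.
{A, B, C, D}: service 37 + fixed 94 = 131
(All 15 nonempty subsets were checked; C and D is lowest.)

Open C and D; minimum total cost 76.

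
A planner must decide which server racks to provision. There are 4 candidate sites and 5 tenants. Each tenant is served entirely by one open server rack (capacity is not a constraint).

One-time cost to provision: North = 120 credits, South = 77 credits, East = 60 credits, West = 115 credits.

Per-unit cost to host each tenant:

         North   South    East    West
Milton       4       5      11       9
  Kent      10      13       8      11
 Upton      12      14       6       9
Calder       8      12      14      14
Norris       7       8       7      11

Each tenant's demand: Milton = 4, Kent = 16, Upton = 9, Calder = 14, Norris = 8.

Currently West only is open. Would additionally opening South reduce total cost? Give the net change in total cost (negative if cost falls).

No — net change +9 (cost rises by 9).

Current service cost with {West}: 577.
Adding South: each tenant re-picks its cheapest; new service cost 509, saving 68.
Extra fixed cost: 77. Net change = 77 − 68 = 9.
(Totals: 692 → 701.)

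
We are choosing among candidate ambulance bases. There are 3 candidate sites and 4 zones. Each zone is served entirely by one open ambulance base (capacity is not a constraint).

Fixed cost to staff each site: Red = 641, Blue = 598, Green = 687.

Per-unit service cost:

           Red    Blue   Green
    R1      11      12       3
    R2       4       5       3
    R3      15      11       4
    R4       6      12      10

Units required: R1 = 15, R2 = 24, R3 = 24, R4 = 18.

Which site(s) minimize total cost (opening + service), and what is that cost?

For any fixed open set, each zone goes to its cheapest open site; total = fixed + service.
{Green}: R1→Green 3·15=45, R2→Green 3·24=72, R3→Green 4·24=96, R4→Green 10·18=180. Service 393; fixed 687; total 1080.
{Red}: service 729 + fixed 641 = 1370
{Blue}: service 780 + fixed 598 = 1378
{Red, Blue, Green}: R1→Green 3·15=45, R2→Green 3·24=72, R3→Green 4·24=96, R4→Red 6·18=108. Service 321; fixed 1926; total 2247.
No other subset beats 1080.

Open Green only; minimum total cost 1080.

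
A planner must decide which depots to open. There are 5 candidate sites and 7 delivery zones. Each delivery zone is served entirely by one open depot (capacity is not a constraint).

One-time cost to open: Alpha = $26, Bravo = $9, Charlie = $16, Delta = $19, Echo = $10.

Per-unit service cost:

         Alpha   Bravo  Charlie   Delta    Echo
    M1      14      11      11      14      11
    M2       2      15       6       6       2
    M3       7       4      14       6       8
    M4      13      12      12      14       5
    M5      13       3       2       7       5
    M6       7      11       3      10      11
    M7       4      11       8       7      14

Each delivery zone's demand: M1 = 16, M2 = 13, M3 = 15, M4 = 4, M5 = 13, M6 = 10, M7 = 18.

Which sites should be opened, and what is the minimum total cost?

For any fixed open set, each delivery zone goes to its cheapest open site; total = fixed + service.
{Alpha, Bravo, Charlie, Echo}: M1→Bravo 11·16=176, M2→Alpha 2·13=26, M3→Bravo 4·15=60, M4→Echo 5·4=20, M5→Charlie 2·13=26, M6→Charlie 3·10=30, M7→Alpha 4·18=72. Service 410; fixed 61; total 471.
{Alpha, Bravo, Charlie}: M1→Bravo 11·16=176, M2→Alpha 2·13=26, M3→Bravo 4·15=60, M4→Bravo 12·4=48, M5→Charlie 2·13=26, M6→Charlie 3·10=30, M7→Alpha 4·18=72. Service 438; fixed 51; total 489.
{Alpha, Bravo, Charlie, Delta, Echo}: M1→Bravo 11·16=176, M2→Alpha 2·13=26, M3→Bravo 4·15=60, M4→Echo 5·4=20, M5→Charlie 2·13=26, M6→Charlie 3·10=30, M7→Alpha 4·18=72. Service 410; fixed 80; total 490.
{Bravo}: service 826 + fixed 9 = 835
No other subset beats 471.

Open Alpha, Bravo, Charlie and Echo; minimum total cost 471.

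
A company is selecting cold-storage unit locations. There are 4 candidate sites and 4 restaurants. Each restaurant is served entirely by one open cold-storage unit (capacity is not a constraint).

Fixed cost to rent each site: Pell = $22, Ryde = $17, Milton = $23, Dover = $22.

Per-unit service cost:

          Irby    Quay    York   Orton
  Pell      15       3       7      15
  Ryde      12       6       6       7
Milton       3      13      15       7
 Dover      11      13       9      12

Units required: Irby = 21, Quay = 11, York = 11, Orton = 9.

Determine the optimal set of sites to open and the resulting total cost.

Open Pell and Milton; minimum total cost 281.

For any fixed open set, each restaurant goes to its cheapest open site; total = fixed + service.
{Pell, Milton}: Irby→Milton 3·21=63, Quay→Pell 3·11=33, York→Pell 7·11=77, Orton→Milton 7·9=63. Service 236; fixed 45; total 281.
{Pell, Ryde, Milton}: service 225 + fixed 62 = 287
{Ryde, Milton}: Irby→Milton 3·21=63, Quay→Ryde 6·11=66, York→Ryde 6·11=66, Orton→Ryde 7·9=63. Service 258; fixed 40; total 298.
{Pell, Ryde, Milton, Dover}: service 225 + fixed 84 = 309
No other subset beats 281.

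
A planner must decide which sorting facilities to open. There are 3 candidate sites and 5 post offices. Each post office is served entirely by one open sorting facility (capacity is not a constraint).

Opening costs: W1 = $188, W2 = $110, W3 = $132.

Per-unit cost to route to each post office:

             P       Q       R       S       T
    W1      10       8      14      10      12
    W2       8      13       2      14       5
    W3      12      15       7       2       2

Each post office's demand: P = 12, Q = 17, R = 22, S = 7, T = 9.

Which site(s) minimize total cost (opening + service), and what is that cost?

Open W2 only; minimum total cost 614.

For any fixed open set, each post office goes to its cheapest open site; total = fixed + service.
{W2}: P→W2 8·12=96, Q→W2 13·17=221, R→W2 2·22=44, S→W2 14·7=98, T→W2 5·9=45. Service 504; fixed 110; total 614.
{W2, W3}: P→W2 8·12=96, Q→W2 13·17=221, R→W2 2·22=44, S→W3 2·7=14, T→W3 2·9=18. Service 393; fixed 242; total 635.
{W1, W2}: service 391 + fixed 298 = 689
{W1, W2, W3}: service 308 + fixed 430 = 738
No other subset beats 614.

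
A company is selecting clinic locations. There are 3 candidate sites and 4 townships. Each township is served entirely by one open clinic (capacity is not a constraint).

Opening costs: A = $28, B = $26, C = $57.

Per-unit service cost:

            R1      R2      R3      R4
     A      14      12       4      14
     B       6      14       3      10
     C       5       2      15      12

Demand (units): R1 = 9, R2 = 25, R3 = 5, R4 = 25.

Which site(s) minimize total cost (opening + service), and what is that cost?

For any fixed open set, each township goes to its cheapest open site; total = fixed + service.
{B, C}: R1→C 5·9=45, R2→C 2·25=50, R3→B 3·5=15, R4→B 10·25=250. Service 360; fixed 83; total 443.
{A, B, C}: service 360 + fixed 111 = 471
{A, C}: R1→C 5·9=45, R2→C 2·25=50, R3→A 4·5=20, R4→C 12·25=300. Service 415; fixed 85; total 500.
{B}: R1→B 6·9=54, R2→B 14·25=350, R3→B 3·5=15, R4→B 10·25=250. Service 669; fixed 26; total 695.
No other subset beats 443.

Open B and C; minimum total cost 443.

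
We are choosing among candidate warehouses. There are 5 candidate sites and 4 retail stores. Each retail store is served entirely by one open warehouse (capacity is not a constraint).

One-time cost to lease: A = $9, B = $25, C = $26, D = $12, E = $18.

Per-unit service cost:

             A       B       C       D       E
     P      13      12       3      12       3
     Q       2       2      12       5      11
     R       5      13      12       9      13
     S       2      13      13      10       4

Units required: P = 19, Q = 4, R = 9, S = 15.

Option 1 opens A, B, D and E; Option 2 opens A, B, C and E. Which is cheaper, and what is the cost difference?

Option 1 is cheaper by 14.

Option 1: {A, B, D, E}: P→E 3·19=57, Q→A 2·4=8, R→A 5·9=45, S→A 2·15=30. Service 140; fixed 64; total 204.
Option 2: {A, B, C, E}: P→C 3·19=57, Q→A 2·4=8, R→A 5·9=45, S→A 2·15=30. Service 140; fixed 78; total 218.
Difference: |204 − 218| = 14.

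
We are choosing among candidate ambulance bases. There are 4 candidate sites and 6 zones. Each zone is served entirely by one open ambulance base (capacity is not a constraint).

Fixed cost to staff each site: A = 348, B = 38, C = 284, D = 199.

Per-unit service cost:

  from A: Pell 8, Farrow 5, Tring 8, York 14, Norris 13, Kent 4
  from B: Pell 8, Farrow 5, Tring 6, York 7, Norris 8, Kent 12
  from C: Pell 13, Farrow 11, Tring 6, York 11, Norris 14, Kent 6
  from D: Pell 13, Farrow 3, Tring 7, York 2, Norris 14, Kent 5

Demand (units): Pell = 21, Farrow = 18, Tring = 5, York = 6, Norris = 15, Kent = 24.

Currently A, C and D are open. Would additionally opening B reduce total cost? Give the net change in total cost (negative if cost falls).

Current service cost with {A, C, D}: 555.
Adding B: each zone re-picks its cheapest; new service cost 480, saving 75.
Extra fixed cost: 38. Net change = 38 − 75 = -37.
(Totals: 1386 → 1349.)

Yes — net change −37 (cost falls by 37).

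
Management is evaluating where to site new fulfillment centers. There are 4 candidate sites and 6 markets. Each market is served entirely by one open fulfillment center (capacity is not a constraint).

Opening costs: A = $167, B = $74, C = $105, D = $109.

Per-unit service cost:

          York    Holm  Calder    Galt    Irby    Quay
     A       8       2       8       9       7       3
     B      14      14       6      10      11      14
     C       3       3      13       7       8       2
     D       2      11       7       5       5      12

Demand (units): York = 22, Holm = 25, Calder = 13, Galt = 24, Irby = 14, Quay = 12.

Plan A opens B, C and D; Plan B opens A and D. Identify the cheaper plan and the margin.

Plan B is cheaper by 12.

Plan A: {B, C, D}: York→D 2·22=44, Holm→C 3·25=75, Calder→B 6·13=78, Galt→D 5·24=120, Irby→D 5·14=70, Quay→C 2·12=24. Service 411; fixed 288; total 699.
Plan B: {A, D}: York→D 2·22=44, Holm→A 2·25=50, Calder→D 7·13=91, Galt→D 5·24=120, Irby→D 5·14=70, Quay→A 3·12=36. Service 411; fixed 276; total 687.
Difference: |699 − 687| = 12.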